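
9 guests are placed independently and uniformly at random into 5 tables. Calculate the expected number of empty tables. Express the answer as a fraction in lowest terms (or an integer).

Let Xⱼ=1 if table j is empty. P(Xⱼ=1) = ((5-1)/5)^9 = 262144/1953125.
By linearity, E[#empty] = 5·262144/1953125 = 262144/390625.

262144/390625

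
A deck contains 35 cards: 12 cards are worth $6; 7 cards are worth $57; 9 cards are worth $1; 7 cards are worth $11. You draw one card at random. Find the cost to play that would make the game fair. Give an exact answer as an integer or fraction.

E[payout] = (12/35)·6 + (7/35)·57 + (9/35)·1 + (7/35)·11 = 557/35
Fair fee = E[payout] = 557/35

557/35 dollars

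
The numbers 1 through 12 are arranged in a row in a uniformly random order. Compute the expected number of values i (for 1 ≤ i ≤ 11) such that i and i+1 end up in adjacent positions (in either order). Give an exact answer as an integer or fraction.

11/6

For each i ∈ {1,…,11}, let Xᵢ = 1 if i and i+1 are adjacent. P(Xᵢ=1) = 2·(12−1)!/12! = 2/12.
By linearity, E[ΣXᵢ] = (11)·(2/12) = 11/6.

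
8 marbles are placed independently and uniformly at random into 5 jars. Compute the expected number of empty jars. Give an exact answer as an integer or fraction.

Let Xⱼ=1 if jar j is empty. P(Xⱼ=1) = ((5-1)/5)^8 = 65536/390625.
By linearity, E[#empty] = 5·65536/390625 = 65536/78125.

65536/78125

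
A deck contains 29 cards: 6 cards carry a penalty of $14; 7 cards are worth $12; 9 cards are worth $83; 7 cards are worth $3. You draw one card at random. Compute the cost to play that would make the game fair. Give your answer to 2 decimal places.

E[payout] = (6/29)·(-14) + (7/29)·12 + (9/29)·83 + (7/29)·3 = 768/29
Fair fee = E[payout] = 768/29 ≈ $26.48

$26.48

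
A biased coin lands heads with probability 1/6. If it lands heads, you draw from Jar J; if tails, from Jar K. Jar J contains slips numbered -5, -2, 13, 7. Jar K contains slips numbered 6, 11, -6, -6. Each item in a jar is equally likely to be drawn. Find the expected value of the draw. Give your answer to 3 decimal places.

1.583

E[X | Jar J] = (-5 − 2 + 13 + 7)/4 = 13/4
E[X | Jar K] = (6 + 11 − 6 − 6)/4 = 5/4
E[X] = (1/6)·13/4 + (5/6)·5/4 = 19/12 ≈ 1.583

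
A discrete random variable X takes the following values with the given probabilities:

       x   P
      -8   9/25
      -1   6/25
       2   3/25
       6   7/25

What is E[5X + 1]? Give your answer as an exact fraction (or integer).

E[5x+1] = (9/25)·(-39) + (6/25)·(-4) + (3/25)·11 + (7/25)·31
     = -5

-5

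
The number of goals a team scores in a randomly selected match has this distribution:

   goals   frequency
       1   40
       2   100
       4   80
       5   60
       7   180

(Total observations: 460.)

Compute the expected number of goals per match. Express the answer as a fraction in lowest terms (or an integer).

Total = 460, so P(goals=1) = 40/460, etc.
E[X] = (2/23)·1 + (5/23)·2 + (4/23)·4 + (3/23)·5 + (9/23)·7
     = 106/23

106/23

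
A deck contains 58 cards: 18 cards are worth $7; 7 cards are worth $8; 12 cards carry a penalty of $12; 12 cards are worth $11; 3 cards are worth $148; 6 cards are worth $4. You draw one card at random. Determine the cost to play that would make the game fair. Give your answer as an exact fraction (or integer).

$11

E[payout] = (18/58)·7 + (7/58)·8 + (12/58)·(-12) + (12/58)·11 + (3/58)·148 + (6/58)·4 = 11
Fair fee = E[payout] = 11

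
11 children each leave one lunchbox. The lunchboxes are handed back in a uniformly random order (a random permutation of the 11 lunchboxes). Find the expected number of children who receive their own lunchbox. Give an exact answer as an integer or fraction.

Let Xᵢ = 1 if person i gets their own lunchbox. For each i, P(Xᵢ=1) = 1/11.
By linearity of expectation, E[X₁+…+X_11] = 11·(1/11) = 1.

1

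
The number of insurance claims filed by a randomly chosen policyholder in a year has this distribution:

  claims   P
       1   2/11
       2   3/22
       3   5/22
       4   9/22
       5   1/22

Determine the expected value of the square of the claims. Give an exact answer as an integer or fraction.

E[X²] = (2/11)·1 + (3/22)·4 + (5/22)·9 + (9/22)·16 + (1/22)·25
     = 115/11

115/11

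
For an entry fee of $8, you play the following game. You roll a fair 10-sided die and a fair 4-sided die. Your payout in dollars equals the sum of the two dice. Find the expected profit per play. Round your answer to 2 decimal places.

Distribution of the sum of the two dice: 2 w.p. 1/40, 3 w.p. 1/20, 4 w.p. 3/40, 5 w.p. 1/10, 6 w.p. 1/10, 7 w.p. 1/10, …
E[payout] = (1/40)·2 + (1/20)·3 + (3/40)·4 + (1/10)·5 + (1/10)·6 + (1/10)·7 + (1/10)·8 + (1/10)·9 + (1/10)·10 + (1/10)·11 + (3/40)·12 + (1/20)·13 + (1/40)·14 = 8
Expected profit = 8 − 8 = 0 ≈ $0.00

$0.00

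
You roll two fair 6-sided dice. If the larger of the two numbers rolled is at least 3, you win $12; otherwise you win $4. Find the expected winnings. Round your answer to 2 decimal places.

E[payout] = (1/9)·4 + (8/9)·12 = 100/9
≈ $11.11

$11.11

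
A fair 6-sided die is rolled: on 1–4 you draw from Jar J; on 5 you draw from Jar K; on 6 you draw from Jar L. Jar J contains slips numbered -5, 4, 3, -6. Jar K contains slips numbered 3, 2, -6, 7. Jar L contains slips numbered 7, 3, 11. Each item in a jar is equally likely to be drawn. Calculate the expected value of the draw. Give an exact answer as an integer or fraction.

E[X | Jar J] = (-5 + 4 + 3 − 6)/4 = -1
E[X | Jar K] = (3 + 2 − 6 + 7)/4 = 3/2
E[X | Jar L] = (7 + 3 + 11)/3 = 7
E[X] = (2/3)·(-1) + (1/6)·3/2 + (1/6)·7 = 3/4

3/4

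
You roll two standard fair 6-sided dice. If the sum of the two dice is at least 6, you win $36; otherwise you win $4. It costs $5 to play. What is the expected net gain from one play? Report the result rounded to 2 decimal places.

$22.11

E[payout] = (5/18)·4 + (13/18)·36 = 244/9
Expected profit = 244/9 − 5 = 199/9 ≈ $22.11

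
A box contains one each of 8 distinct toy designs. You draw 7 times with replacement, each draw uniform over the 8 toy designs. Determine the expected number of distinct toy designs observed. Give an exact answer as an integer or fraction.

1273609/262144

Let Xⱼ=1 if type j appears at least once. P(Xⱼ=1) = 1 − ((8−1)/8)^7 = 1273609/2097152.
E[#distinct] = 8·1273609/2097152 = 1273609/262144.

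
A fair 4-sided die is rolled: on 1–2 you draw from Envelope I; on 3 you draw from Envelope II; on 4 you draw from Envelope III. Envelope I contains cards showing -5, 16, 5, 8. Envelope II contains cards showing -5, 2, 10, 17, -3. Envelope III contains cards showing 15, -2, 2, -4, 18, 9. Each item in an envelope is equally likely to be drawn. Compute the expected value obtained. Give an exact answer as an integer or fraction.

E[X | Envelope I] = (-5 + 16 + 5 + 8)/4 = 6
E[X | Envelope II] = (-5 + 2 + 10 + 17 − 3)/5 = 21/5
E[X | Envelope III] = (15 − 2 + 2 − 4 + 18 + 9)/6 = 19/3
E[X] = (1/2)·6 + (1/4)·21/5 + (1/4)·19/3 = 169/30

169/30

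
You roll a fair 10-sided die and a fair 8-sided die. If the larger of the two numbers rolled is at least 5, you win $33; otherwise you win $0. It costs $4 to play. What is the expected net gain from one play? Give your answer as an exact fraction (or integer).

112/5 dollars

E[payout] = (1/5)·0 + (4/5)·33 = 132/5
Expected profit = 132/5 − 4 = 112/5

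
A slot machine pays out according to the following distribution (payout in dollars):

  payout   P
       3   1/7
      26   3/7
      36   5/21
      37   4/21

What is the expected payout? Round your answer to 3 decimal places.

$27.190

E[X] = (1/7)·3 + (3/7)·26 + (5/21)·36 + (4/21)·37
     = 571/21 ≈ 27.190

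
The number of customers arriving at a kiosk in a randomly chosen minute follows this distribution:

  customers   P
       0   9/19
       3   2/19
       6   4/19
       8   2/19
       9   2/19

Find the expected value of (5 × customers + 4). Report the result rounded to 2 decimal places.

E[5x+4] = (9/19)·4 + (2/19)·19 + (4/19)·34 + (2/19)·44 + (2/19)·49
     = 396/19 ≈ 20.84

20.84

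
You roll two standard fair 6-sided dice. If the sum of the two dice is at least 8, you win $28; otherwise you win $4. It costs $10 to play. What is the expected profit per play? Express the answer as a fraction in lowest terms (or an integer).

$4

E[payout] = (7/12)·4 + (5/12)·28 = 14
Expected profit = 14 − 10 = 4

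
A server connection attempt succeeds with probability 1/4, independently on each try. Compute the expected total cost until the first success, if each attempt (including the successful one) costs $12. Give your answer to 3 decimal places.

$48.000

E[#attempts] = 1/p = 4; E[cost] = 12·4 = 48.
≈ 48.000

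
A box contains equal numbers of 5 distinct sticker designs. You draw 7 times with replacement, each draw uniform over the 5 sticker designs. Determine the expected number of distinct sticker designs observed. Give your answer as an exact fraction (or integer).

Let Xⱼ=1 if type j appears at least once. P(Xⱼ=1) = 1 − ((5−1)/5)^7 = 61741/78125.
E[#distinct] = 5·61741/78125 = 61741/15625.

61741/15625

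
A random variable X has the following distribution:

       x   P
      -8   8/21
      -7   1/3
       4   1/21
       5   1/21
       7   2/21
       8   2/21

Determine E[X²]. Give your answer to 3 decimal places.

E[X²] = (8/21)·64 + (1/3)·49 + (1/21)·16 + (1/21)·25 + (2/21)·49 + (2/21)·64
     = 374/7 ≈ 53.429

53.429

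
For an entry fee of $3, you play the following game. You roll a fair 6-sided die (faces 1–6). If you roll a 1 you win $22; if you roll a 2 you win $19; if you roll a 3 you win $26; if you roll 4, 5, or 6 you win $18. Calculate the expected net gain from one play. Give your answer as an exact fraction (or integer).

E[payout] = (1/2)·18 + (1/6)·19 + (1/6)·22 + (1/6)·26 = 121/6
Expected profit = 121/6 − 3 = 103/6

103/6 dollars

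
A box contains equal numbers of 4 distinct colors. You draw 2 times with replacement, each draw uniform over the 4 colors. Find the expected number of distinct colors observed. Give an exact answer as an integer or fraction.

7/4

Let Xⱼ=1 if type j appears at least once. P(Xⱼ=1) = 1 − ((4−1)/4)^2 = 7/16.
E[#distinct] = 4·7/16 = 7/4.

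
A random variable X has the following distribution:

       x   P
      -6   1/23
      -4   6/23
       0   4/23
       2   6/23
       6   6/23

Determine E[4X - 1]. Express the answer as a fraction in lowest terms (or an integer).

49/23

E[4x-1] = (1/23)·(-25) + (6/23)·(-17) + (4/23)·(-1) + (6/23)·7 + (6/23)·23
     = 49/23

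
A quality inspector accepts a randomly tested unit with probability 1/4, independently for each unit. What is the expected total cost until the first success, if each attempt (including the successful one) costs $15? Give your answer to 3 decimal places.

$60.000

E[#attempts] = 1/p = 4; E[cost] = 15·4 = 60.
≈ 60.000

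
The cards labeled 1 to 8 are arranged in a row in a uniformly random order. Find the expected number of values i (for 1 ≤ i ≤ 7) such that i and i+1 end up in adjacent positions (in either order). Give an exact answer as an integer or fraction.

For each i ∈ {1,…,7}, let Xᵢ = 1 if i and i+1 are adjacent. P(Xᵢ=1) = 2·(8−1)!/8! = 2/8.
By linearity, E[ΣXᵢ] = (7)·(2/8) = 7/4.

7/4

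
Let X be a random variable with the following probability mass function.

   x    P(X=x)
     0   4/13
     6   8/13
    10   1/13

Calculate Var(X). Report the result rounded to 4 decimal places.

9.9408

E[X] = (4/13)·0 + (8/13)·6 + (1/13)·10 = 58/13
E[X²] = (4/13)·0 + (8/13)·36 + (1/13)·100 = 388/13
Var(X) = 388/13 − (58/13)² = 1680/169 ≈ 9.9408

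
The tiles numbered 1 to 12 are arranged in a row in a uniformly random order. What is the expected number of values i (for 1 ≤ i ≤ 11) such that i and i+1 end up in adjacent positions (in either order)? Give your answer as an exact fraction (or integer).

For each i ∈ {1,…,11}, let Xᵢ = 1 if i and i+1 are adjacent. P(Xᵢ=1) = 2·(12−1)!/12! = 2/12.
By linearity, E[ΣXᵢ] = (11)·(2/12) = 11/6.

11/6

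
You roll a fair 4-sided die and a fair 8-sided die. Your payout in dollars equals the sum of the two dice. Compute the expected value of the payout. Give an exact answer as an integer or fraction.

$7

Distribution of the sum of the two dice: 2 w.p. 1/32, 3 w.p. 1/16, 4 w.p. 3/32, 5 w.p. 1/8, 6 w.p. 1/8, 7 w.p. 1/8, …
E[payout] = (1/32)·2 + (1/16)·3 + (3/32)·4 + (1/8)·5 + (1/8)·6 + (1/8)·7 + (1/8)·8 + (1/8)·9 + (3/32)·10 + (1/16)·11 + (1/32)·12 = 7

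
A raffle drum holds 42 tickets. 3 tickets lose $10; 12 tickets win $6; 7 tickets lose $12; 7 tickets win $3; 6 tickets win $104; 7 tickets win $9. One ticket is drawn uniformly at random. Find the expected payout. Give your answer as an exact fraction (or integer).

E[payout] = (3/42)·(-10) + (12/42)·6 + (7/42)·(-12) + (7/42)·3 + (6/42)·104 + (7/42)·9 = 111/7

111/7 dollars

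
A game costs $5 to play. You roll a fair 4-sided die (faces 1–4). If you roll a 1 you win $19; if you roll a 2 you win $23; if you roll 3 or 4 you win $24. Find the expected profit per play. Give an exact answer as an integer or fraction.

E[payout] = (1/4)·19 + (1/4)·23 + (1/2)·24 = 45/2
Expected profit = 45/2 − 5 = 35/2

35/2 dollars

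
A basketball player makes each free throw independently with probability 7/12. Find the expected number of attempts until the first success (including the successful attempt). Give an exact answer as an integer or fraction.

12/7

For a geometric distribution, E[trials] = 1/p = 1/(7/12) = 12/7.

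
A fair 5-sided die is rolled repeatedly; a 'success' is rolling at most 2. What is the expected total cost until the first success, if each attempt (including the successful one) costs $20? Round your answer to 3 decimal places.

$50.000

E[#attempts] = 1/p = 5/2; E[cost] = 20·5/2 = 50.
≈ 50.000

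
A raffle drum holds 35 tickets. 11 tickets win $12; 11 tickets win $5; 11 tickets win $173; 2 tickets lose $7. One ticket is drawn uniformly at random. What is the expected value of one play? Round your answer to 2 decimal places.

$59.31

E[payout] = (11/35)·12 + (11/35)·5 + (11/35)·173 + (2/35)·(-7) = 2076/35
≈ $59.31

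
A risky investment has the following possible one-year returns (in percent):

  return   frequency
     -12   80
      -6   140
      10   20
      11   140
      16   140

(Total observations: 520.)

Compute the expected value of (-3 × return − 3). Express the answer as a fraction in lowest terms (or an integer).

Total = 520, so P(return=-12) = 80/520, etc.
E[-3x-3] = (2/13)·33 + (7/26)·15 + (1/26)·(-33) + (7/26)·(-36) + (7/26)·(-51)
     = -405/26

-405/26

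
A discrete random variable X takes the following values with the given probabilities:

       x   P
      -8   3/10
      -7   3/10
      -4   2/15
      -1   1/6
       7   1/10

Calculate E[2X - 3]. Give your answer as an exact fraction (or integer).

-12

E[2x-3] = (3/10)·(-19) + (3/10)·(-17) + (2/15)·(-11) + (1/6)·(-5) + (1/10)·11
     = -12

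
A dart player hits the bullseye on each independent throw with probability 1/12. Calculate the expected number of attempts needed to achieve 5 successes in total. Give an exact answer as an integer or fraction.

60

By linearity (sum of 5 independent geometric waits), E[trials] = 5/p = 5/(1/12) = 60.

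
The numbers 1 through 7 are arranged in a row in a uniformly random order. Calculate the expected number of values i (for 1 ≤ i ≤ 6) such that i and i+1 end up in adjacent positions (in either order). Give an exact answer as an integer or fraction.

12/7

For each i ∈ {1,…,6}, let Xᵢ = 1 if i and i+1 are adjacent. P(Xᵢ=1) = 2·(7−1)!/7! = 2/7.
By linearity, E[ΣXᵢ] = (6)·(2/7) = 12/7.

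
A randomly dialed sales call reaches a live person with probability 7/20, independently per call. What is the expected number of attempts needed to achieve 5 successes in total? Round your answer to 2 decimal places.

14.29

By linearity (sum of 5 independent geometric waits), E[trials] = 5/p = 5/(7/20) = 100/7.
≈ 14.29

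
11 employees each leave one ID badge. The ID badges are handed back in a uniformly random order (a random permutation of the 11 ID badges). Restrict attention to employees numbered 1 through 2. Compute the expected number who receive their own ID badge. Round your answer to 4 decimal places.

0.1818

Let Xᵢ = 1 if person i gets their own ID badge. For each i, P(Xᵢ=1) = 1/11.
By linearity of expectation, E[X₁+…+X_2] = 2·(1/11) = 2/11.
≈ 0.1818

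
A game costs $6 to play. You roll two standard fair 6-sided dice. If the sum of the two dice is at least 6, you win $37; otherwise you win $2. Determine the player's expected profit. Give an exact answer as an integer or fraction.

383/18 dollars

E[payout] = (5/18)·2 + (13/18)·37 = 491/18
Expected profit = 491/18 − 6 = 383/18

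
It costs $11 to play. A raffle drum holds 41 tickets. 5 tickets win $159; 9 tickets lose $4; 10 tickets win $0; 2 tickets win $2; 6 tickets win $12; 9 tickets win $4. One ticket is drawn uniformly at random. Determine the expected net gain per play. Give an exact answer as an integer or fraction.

420/41 dollars

E[payout] = (5/41)·159 + (9/41)·(-4) + (10/41)·0 + (2/41)·2 + (6/41)·12 + (9/41)·4 = 871/41
Expected profit = 871/41 − 11 = 420/41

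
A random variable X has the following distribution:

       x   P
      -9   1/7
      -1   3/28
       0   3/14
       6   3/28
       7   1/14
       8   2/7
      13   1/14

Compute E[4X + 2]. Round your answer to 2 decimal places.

E[4x+2] = (1/7)·(-34) + (3/28)·(-2) + (3/14)·2 + (3/28)·26 + (1/14)·30 + (2/7)·34 + (1/14)·54
     = 97/7 ≈ 13.86

13.86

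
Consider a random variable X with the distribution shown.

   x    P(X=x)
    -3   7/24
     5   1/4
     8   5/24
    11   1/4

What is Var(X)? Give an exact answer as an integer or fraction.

16991/576

E[X] = (7/24)·(-3) + (1/4)·5 + (5/24)·8 + (1/4)·11 = 115/24
E[X²] = (7/24)·9 + (1/4)·25 + (5/24)·64 + (1/4)·121 = 1259/24
Var(X) = 1259/24 − (115/24)² = 16991/576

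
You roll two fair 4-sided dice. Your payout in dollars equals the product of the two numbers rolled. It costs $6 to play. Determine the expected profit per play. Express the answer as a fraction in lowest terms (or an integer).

1/4 dollars

Distribution of the product of the two numbers rolled: 1 w.p. 1/16, 2 w.p. 1/8, 3 w.p. 1/8, 4 w.p. 3/16, 6 w.p. 1/8, 8 w.p. 1/8, …
E[payout] = (1/16)·1 + (1/8)·2 + (1/8)·3 + (3/16)·4 + (1/8)·6 + (1/8)·8 + (1/16)·9 + (1/8)·12 + (1/16)·16 = 25/4
Expected profit = 25/4 − 6 = 1/4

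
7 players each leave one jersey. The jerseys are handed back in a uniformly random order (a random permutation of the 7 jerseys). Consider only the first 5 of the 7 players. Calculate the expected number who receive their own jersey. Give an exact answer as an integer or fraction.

5/7

Let Xᵢ = 1 if person i gets their own jersey. For each i, P(Xᵢ=1) = 1/7.
By linearity of expectation, E[X₁+…+X_5] = 5·(1/7) = 5/7.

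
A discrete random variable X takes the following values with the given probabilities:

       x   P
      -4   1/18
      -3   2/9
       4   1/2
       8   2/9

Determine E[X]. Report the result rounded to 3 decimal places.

2.889

E[X] = (1/18)·(-4) + (2/9)·(-3) + (1/2)·4 + (2/9)·8
     = 26/9 ≈ 2.889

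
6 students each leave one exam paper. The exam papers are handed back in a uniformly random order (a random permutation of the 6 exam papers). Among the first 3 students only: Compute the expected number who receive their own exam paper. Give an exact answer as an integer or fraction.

Let Xᵢ = 1 if person i gets their own exam paper. For each i, P(Xᵢ=1) = 1/6.
By linearity of expectation, E[X₁+…+X_3] = 3·(1/6) = 1/2.

1/2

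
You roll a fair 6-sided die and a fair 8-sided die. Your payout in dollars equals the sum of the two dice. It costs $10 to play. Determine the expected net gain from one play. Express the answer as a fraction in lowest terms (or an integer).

Distribution of the sum of the two dice: 2 w.p. 1/48, 3 w.p. 1/24, 4 w.p. 1/16, 5 w.p. 1/12, 6 w.p. 5/48, 7 w.p. 1/8, …
E[payout] = (1/48)·2 + (1/24)·3 + (1/16)·4 + (1/12)·5 + (5/48)·6 + (1/8)·7 + (1/8)·8 + (1/8)·9 + (5/48)·10 + (1/12)·11 + (1/16)·12 + (1/24)·13 + (1/48)·14 = 8
Expected profit = 8 − 10 = -2

-$2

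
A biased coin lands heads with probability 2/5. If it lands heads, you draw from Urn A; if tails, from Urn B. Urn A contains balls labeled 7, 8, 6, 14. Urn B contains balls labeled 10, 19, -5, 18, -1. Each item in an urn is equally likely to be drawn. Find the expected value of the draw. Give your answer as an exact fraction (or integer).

E[X | Urn A] = (7 + 8 + 6 + 14)/4 = 35/4
E[X | Urn B] = (10 + 19 − 5 + 18 − 1)/5 = 41/5
E[X] = (2/5)·35/4 + (3/5)·41/5 = 421/50

421/50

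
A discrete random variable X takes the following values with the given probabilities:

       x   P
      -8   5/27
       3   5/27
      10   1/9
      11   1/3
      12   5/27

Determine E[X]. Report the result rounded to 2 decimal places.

6.07

E[X] = (5/27)·(-8) + (5/27)·3 + (1/9)·10 + (1/3)·11 + (5/27)·12
     = 164/27 ≈ 6.07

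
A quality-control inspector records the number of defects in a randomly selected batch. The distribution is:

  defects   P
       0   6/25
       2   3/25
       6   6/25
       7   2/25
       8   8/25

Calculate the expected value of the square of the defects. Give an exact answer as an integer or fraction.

E[X²] = (6/25)·0 + (3/25)·4 + (6/25)·36 + (2/25)·49 + (8/25)·64
     = 838/25

838/25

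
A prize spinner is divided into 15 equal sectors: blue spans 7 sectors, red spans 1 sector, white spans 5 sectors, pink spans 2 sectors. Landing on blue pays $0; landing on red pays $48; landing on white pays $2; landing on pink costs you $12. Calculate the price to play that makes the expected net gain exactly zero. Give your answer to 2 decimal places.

$2.27

E[payout] = (7/15)·0 + (1/15)·48 + (5/15)·2 + (2/15)·(-12) = 34/15
Fair fee = E[payout] = 34/15 ≈ $2.27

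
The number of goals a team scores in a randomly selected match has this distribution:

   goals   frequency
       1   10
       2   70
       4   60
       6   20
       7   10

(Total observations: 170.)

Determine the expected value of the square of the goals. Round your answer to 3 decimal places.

Total = 170, so P(goals=1) = 10/170, etc.
E[X²] = (1/17)·1 + (7/17)·4 + (6/17)·16 + (2/17)·36 + (1/17)·49
     = 246/17 ≈ 14.471

14.471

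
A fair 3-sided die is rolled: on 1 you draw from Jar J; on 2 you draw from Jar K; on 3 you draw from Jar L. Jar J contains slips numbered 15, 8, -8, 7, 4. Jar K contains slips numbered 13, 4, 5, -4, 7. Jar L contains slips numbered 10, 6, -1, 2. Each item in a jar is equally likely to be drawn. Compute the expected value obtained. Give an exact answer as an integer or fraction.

E[X | Jar J] = (15 + 8 − 8 + 7 + 4)/5 = 26/5
E[X | Jar K] = (13 + 4 + 5 − 4 + 7)/5 = 5
E[X | Jar L] = (10 + 6 − 1 + 2)/4 = 17/4
E[X] = (1/3)·26/5 + (1/3)·5 + (1/3)·17/4 = 289/60

289/60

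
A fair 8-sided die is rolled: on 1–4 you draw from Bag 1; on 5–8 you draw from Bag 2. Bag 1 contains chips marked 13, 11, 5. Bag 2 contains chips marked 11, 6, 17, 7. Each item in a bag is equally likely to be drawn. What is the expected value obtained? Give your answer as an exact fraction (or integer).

239/24

E[X | Bag 1] = (13 + 11 + 5)/3 = 29/3
E[X | Bag 2] = (11 + 6 + 17 + 7)/4 = 41/4
E[X] = (1/2)·29/3 + (1/2)·41/4 = 239/24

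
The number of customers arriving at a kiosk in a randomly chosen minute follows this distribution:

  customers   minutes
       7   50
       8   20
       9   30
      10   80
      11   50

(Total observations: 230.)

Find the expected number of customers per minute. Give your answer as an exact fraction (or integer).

213/23

Total = 230, so P(customers=7) = 50/230, etc.
E[X] = (5/23)·7 + (2/23)·8 + (3/23)·9 + (8/23)·10 + (5/23)·11
     = 213/23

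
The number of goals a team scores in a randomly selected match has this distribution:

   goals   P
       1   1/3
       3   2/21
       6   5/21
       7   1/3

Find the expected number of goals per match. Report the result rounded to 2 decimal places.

E[X] = (1/3)·1 + (2/21)·3 + (5/21)·6 + (1/3)·7
     = 92/21 ≈ 4.38

4.38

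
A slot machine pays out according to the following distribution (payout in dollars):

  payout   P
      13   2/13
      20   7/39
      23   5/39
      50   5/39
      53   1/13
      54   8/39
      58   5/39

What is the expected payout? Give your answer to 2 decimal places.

$37.54

E[X] = (2/13)·13 + (7/39)·20 + (5/39)·23 + (5/39)·50 + (1/13)·53 + (8/39)·54 + (5/39)·58
     = 488/13 ≈ 37.54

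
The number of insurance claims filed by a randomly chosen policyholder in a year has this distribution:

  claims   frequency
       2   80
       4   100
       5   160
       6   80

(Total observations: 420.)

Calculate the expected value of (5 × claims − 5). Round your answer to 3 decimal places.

16.905

Total = 420, so P(claims=2) = 80/420, etc.
E[5x-5] = (4/21)·5 + (5/21)·15 + (8/21)·20 + (4/21)·25
     = 355/21 ≈ 16.905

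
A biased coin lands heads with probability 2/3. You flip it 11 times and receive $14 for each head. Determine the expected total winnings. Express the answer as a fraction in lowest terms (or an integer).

E[#heads] = 11·2/3 = 22/3 (linearity over flips).
E[winnings] = 14·22/3 = 308/3.

308/3 dollars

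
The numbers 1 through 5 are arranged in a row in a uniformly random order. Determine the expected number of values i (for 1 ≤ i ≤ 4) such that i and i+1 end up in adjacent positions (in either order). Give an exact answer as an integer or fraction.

8/5

For each i ∈ {1,…,4}, let Xᵢ = 1 if i and i+1 are adjacent. P(Xᵢ=1) = 2·(5−1)!/5! = 2/5.
By linearity, E[ΣXᵢ] = (4)·(2/5) = 8/5.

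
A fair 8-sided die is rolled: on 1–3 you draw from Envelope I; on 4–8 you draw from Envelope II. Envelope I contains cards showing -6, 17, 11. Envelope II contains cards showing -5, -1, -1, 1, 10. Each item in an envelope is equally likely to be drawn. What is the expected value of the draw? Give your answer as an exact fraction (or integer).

E[X | Envelope I] = (-6 + 17 + 11)/3 = 22/3
E[X | Envelope II] = (-5 − 1 − 1 + 1 + 10)/5 = 4/5
E[X] = (3/8)·22/3 + (5/8)·4/5 = 13/4

13/4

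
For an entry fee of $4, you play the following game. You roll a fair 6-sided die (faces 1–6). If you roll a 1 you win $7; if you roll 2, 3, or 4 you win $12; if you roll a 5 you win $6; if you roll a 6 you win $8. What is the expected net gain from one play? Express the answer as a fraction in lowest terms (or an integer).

11/2 dollars

E[payout] = (1/6)·6 + (1/6)·7 + (1/6)·8 + (1/2)·12 = 19/2
Expected profit = 19/2 − 4 = 11/2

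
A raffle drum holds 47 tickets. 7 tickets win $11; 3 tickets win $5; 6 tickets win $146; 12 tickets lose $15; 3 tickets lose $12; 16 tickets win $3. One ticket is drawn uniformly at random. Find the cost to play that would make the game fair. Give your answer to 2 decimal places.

$17.02

E[payout] = (7/47)·11 + (3/47)·5 + (6/47)·146 + (12/47)·(-15) + (3/47)·(-12) + (16/47)·3 = 800/47
Fair fee = E[payout] = 800/47 ≈ $17.02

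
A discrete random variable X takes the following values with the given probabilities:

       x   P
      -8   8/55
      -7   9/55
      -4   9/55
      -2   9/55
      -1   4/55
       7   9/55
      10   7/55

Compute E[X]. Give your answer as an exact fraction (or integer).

E[X] = (8/55)·(-8) + (9/55)·(-7) + (9/55)·(-4) + (9/55)·(-2) + (4/55)·(-1) + (9/55)·7 + (7/55)·10
     = -52/55

-52/55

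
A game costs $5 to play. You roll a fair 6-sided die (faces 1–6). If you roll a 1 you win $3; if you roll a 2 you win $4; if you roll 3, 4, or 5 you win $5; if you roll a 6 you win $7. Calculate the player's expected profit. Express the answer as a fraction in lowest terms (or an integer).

-1/6 dollars

E[payout] = (1/6)·3 + (1/6)·4 + (1/2)·5 + (1/6)·7 = 29/6
Expected profit = 29/6 − 5 = -1/6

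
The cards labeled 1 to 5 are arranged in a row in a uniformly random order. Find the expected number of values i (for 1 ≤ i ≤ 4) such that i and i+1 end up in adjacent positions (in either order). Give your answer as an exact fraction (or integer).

For each i ∈ {1,…,4}, let Xᵢ = 1 if i and i+1 are adjacent. P(Xᵢ=1) = 2·(5−1)!/5! = 2/5.
By linearity, E[ΣXᵢ] = (4)·(2/5) = 8/5.

8/5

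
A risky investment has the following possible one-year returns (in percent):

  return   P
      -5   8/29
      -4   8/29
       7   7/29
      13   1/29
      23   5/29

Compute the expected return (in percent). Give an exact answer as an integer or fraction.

E[X] = (8/29)·(-5) + (8/29)·(-4) + (7/29)·7 + (1/29)·13 + (5/29)·23
     = 105/29

105/29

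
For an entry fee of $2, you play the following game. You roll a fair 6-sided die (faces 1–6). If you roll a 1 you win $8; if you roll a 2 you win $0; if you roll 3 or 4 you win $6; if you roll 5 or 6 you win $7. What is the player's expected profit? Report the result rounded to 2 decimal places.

E[payout] = (1/6)·0 + (1/3)·6 + (1/3)·7 + (1/6)·8 = 17/3
Expected profit = 17/3 − 2 = 11/3 ≈ $3.67

$3.67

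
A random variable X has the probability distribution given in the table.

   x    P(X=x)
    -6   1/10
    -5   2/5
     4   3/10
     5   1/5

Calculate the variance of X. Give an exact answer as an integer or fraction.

581/25

E[X] = (1/10)·(-6) + (2/5)·(-5) + (3/10)·4 + (1/5)·5 = -2/5
E[X²] = (1/10)·36 + (2/5)·25 + (3/10)·16 + (1/5)·25 = 117/5
Var(X) = 117/5 − (-2/5)² = 581/25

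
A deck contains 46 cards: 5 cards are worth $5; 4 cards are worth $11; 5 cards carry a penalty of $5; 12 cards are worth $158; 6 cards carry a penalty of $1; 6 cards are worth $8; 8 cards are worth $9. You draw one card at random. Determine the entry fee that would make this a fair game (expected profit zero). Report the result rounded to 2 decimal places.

$44.65

E[payout] = (5/46)·5 + (4/46)·11 + (5/46)·(-5) + (12/46)·158 + (6/46)·(-1) + (6/46)·8 + (8/46)·9 = 1027/23
Fair fee = E[payout] = 1027/23 ≈ $44.65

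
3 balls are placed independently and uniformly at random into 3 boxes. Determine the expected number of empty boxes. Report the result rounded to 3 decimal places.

0.889

Let Xⱼ=1 if box j is empty. P(Xⱼ=1) = ((3-1)/3)^3 = 8/27.
By linearity, E[#empty] = 3·8/27 = 8/9.
≈ 0.889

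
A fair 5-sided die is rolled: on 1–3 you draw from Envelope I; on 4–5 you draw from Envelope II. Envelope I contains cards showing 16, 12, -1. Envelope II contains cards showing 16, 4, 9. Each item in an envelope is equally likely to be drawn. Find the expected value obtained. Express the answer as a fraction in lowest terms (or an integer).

E[X | Envelope I] = (16 + 12 − 1)/3 = 9
E[X | Envelope II] = (16 + 4 + 9)/3 = 29/3
E[X] = (3/5)·9 + (2/5)·29/3 = 139/15

139/15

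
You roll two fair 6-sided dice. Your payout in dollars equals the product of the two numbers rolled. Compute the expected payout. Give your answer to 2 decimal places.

Distribution of the product of the two numbers rolled: 1 w.p. 1/36, 2 w.p. 1/18, 3 w.p. 1/18, 4 w.p. 1/12, 5 w.p. 1/18, 6 w.p. 1/9, …
E[payout] = (1/36)·1 + (1/18)·2 + (1/18)·3 + (1/12)·4 + (1/18)·5 + (1/9)·6 + (1/18)·8 + (1/36)·9 + (1/18)·10 + (1/9)·12 + (1/18)·15 + (1/36)·16 + (1/18)·18 + (1/18)·20 + (1/18)·24 + (1/36)·25 + (1/18)·30 + (1/36)·36 = 49/4
≈ $12.25

$12.25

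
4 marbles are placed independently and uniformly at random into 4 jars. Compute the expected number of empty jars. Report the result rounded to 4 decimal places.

1.2656

Let Xⱼ=1 if jar j is empty. P(Xⱼ=1) = ((4-1)/4)^4 = 81/256.
By linearity, E[#empty] = 4·81/256 = 81/64.
≈ 1.2656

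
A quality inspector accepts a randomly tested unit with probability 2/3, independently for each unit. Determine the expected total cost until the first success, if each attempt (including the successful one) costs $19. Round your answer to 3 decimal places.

$28.500

E[#attempts] = 1/p = 3/2; E[cost] = 19·3/2 = 57/2.
≈ 28.500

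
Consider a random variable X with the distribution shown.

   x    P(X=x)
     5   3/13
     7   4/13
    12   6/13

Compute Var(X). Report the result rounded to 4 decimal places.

E[X] = (3/13)·5 + (4/13)·7 + (6/13)·12 = 115/13
E[X²] = (3/13)·25 + (4/13)·49 + (6/13)·144 = 1135/13
Var(X) = 1135/13 − (115/13)² = 1530/169 ≈ 9.0533

9.0533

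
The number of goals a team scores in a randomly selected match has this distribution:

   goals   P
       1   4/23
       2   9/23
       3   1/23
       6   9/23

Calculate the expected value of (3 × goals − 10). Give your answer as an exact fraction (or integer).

7/23

E[3x-10] = (4/23)·(-7) + (9/23)·(-4) + (1/23)·(-1) + (9/23)·8
     = 7/23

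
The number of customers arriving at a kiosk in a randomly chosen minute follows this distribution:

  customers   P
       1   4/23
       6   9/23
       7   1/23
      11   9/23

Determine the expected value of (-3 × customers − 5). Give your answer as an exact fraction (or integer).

-607/23

E[-3x-5] = (4/23)·(-8) + (9/23)·(-23) + (1/23)·(-26) + (9/23)·(-38)
     = -607/23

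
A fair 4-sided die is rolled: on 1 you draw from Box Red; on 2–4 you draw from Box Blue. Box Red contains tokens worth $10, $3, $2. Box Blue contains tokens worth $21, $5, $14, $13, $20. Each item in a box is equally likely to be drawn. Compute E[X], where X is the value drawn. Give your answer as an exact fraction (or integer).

61/5 dollars

E[X | Box Red] = (10 + 3 + 2)/3 = 5
E[X | Box Blue] = (21 + 5 + 14 + 13 + 20)/5 = 73/5
E[X] = (1/4)·5 + (3/4)·73/5 = 61/5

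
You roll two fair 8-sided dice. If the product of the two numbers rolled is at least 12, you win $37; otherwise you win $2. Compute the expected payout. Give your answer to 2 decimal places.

E[payout] = (23/64)·2 + (41/64)·37 = 1563/64
≈ $24.42

$24.42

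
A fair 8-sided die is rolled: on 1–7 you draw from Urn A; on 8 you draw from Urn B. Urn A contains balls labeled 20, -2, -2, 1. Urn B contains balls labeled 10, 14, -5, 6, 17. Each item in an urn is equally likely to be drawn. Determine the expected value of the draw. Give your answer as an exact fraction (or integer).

E[X | Urn A] = (20 − 2 − 2 + 1)/4 = 17/4
E[X | Urn B] = (10 + 14 − 5 + 6 + 17)/5 = 42/5
E[X] = (7/8)·17/4 + (1/8)·42/5 = 763/160

763/160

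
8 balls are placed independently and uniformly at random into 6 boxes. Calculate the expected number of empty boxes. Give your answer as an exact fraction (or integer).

390625/279936

Let Xⱼ=1 if box j is empty. P(Xⱼ=1) = ((6-1)/6)^8 = 390625/1679616.
By linearity, E[#empty] = 6·390625/1679616 = 390625/279936.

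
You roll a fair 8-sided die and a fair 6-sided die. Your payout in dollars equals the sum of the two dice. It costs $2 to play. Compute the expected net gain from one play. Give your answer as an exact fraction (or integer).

$6

Distribution of the sum of the two dice: 2 w.p. 1/48, 3 w.p. 1/24, 4 w.p. 1/16, 5 w.p. 1/12, 6 w.p. 5/48, 7 w.p. 1/8, …
E[payout] = (1/48)·2 + (1/24)·3 + (1/16)·4 + (1/12)·5 + (5/48)·6 + (1/8)·7 + (1/8)·8 + (1/8)·9 + (5/48)·10 + (1/12)·11 + (1/16)·12 + (1/24)·13 + (1/48)·14 = 8
Expected profit = 8 − 2 = 6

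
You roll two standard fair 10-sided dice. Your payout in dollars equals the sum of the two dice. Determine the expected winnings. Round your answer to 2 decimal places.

Distribution of the sum of the two dice: 2 w.p. 1/100, 3 w.p. 1/50, 4 w.p. 3/100, 5 w.p. 1/25, 6 w.p. 1/20, 7 w.p. 3/50, …
E[payout] = (1/100)·2 + (1/50)·3 + (3/100)·4 + (1/25)·5 + (1/20)·6 + (3/50)·7 + (7/100)·8 + (2/25)·9 + (9/100)·10 + (1/10)·11 + (9/100)·12 + (2/25)·13 + (7/100)·14 + (3/50)·15 + (1/20)·16 + (1/25)·17 + (3/100)·18 + (1/50)·19 + (1/100)·20 = 11
≈ $11.00

$11.00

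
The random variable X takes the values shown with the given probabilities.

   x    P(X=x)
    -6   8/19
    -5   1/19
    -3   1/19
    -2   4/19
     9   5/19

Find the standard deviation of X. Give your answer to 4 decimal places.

6.1729

E[X] = -1, E[X²] = 743/19
Var(X) = E[X²] − (E[X])² = 743/19 − 1 = 724/19
SD(X) = √(724/19) ≈ 6.1729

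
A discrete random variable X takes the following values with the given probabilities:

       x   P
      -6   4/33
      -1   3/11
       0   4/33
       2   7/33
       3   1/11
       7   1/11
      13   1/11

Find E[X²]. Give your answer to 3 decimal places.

26.121

E[X²] = (4/33)·36 + (3/11)·1 + (4/33)·0 + (7/33)·4 + (1/11)·9 + (1/11)·49 + (1/11)·169
     = 862/33 ≈ 26.121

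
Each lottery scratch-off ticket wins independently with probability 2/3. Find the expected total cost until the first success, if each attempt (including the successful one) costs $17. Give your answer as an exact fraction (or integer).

51/2 dollars

E[#attempts] = 1/p = 3/2; E[cost] = 17·3/2 = 51/2.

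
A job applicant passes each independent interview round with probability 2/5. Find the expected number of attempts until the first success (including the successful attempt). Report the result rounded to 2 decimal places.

2.50

For a geometric distribution, E[trials] = 1/p = 1/(2/5) = 5/2.
≈ 2.50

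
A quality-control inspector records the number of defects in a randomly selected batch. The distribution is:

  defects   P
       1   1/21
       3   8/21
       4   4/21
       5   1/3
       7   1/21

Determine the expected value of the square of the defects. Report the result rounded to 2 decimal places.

E[X²] = (1/21)·1 + (8/21)·9 + (4/21)·16 + (1/3)·25 + (1/21)·49
     = 361/21 ≈ 17.19

17.19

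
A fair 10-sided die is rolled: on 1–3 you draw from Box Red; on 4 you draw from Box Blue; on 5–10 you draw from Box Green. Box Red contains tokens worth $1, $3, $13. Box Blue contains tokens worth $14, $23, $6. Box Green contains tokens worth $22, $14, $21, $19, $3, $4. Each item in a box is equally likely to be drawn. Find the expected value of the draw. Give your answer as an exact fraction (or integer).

343/30 dollars

E[X | Box Red] = (1 + 3 + 13)/3 = 17/3
E[X | Box Blue] = (14 + 23 + 6)/3 = 43/3
E[X | Box Green] = (22 + 14 + 21 + 19 + 3 + 4)/6 = 83/6
E[X] = (3/10)·17/3 + (1/10)·43/3 + (3/5)·83/6 = 343/30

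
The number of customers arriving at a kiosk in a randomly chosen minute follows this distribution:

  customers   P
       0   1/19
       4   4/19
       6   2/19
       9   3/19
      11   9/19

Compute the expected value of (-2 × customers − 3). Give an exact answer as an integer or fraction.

-365/19

E[-2x-3] = (1/19)·(-3) + (4/19)·(-11) + (2/19)·(-15) + (3/19)·(-21) + (9/19)·(-25)
     = -365/19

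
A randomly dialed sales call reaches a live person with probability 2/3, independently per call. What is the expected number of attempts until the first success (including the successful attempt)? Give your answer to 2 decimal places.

1.50

For a geometric distribution, E[trials] = 1/p = 1/(2/3) = 3/2.
≈ 1.50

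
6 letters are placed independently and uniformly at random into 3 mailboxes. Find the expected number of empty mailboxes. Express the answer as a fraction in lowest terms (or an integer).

64/243

Let Xⱼ=1 if mailbox j is empty. P(Xⱼ=1) = ((3-1)/3)^6 = 64/729.
By linearity, E[#empty] = 3·64/729 = 64/243.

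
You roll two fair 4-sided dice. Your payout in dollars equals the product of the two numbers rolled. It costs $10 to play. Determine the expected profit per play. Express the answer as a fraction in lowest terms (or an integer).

Distribution of the product of the two numbers rolled: 1 w.p. 1/16, 2 w.p. 1/8, 3 w.p. 1/8, 4 w.p. 3/16, 6 w.p. 1/8, 8 w.p. 1/8, …
E[payout] = (1/16)·1 + (1/8)·2 + (1/8)·3 + (3/16)·4 + (1/8)·6 + (1/8)·8 + (1/16)·9 + (1/8)·12 + (1/16)·16 = 25/4
Expected profit = 25/4 − 10 = -15/4

-15/4 dollars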